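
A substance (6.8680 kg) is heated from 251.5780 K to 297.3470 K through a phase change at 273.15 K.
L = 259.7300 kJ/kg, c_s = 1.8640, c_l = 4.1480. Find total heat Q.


Q1 (sensible, solid) = 6.8680 * 1.8640 * 21.5720 = 276.1637 kJ
Q2 (latent) = 6.8680 * 259.7300 = 1783.8256 kJ
Q3 (sensible, liquid) = 6.8680 * 4.1480 * 24.1970 = 689.3354 kJ
Q_total = 2749.3247 kJ

2749.3247 kJ


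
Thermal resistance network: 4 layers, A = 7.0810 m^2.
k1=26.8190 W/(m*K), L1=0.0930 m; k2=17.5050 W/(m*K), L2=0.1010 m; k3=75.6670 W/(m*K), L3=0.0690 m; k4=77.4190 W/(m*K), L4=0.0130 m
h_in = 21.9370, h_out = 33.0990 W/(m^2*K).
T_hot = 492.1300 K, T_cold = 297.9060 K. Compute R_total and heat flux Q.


R_conv_in = 1/(21.9370*7.0810) = 0.0064
R_1 = 0.0930/(26.8190*7.0810) = 0.0005
R_2 = 0.1010/(17.5050*7.0810) = 0.0008
R_3 = 0.0690/(75.6670*7.0810) = 0.0001
R_4 = 0.0130/(77.4190*7.0810) = 2.3714e-05
R_conv_out = 1/(33.0990*7.0810) = 0.0043
R_total = 0.0122 K/W
Q = 194.2240 / 0.0122 = 15970.5514 W

R_total = 0.0122 K/W, Q = 15970.5514 W


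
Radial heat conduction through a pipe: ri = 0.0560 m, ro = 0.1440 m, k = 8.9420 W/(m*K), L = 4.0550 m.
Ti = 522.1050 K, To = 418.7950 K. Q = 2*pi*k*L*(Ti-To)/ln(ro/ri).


dT = 103.3100 K
ln(ro/ri) = 0.9445
Q = 2*pi*8.9420*4.0550*103.3100 / 0.9445 = 24920.8841 W

24920.8841 W


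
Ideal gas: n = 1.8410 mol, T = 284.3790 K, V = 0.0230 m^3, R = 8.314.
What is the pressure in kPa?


P = nRT/V = 1.8410 * 8.314 * 284.3790 / 0.0230
= 4352.7260 / 0.0230 = 189248.9573 Pa = 189.2490 kPa

189.2490 kPa


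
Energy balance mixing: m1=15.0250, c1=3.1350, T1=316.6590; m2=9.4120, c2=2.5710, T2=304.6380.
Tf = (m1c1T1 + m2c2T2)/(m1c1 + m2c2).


num = 22287.4147
den = 71.3016
Tf = 312.5793 K

312.5793 K


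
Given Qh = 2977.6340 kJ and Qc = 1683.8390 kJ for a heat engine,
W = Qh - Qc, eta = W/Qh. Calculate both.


W = 2977.6340 - 1683.8390 = 1293.7950 kJ
eta = 1293.7950 / 2977.6340 = 0.4345 = 43.4504%

W = 1293.7950 kJ, eta = 43.4504%


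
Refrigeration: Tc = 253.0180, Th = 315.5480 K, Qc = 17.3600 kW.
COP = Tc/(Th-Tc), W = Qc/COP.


COP = 253.0180 / 62.5300 = 4.0463
W = 17.3600 / 4.0463 = 4.2903 kW

COP = 4.0463, W = 4.2903 kW


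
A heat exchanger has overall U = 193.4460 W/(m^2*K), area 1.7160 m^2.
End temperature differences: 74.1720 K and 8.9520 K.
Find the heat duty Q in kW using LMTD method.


LMTD = 30.8440 K
Q = 193.4460 * 1.7160 * 30.8440 = 10238.7783 W = 10.2388 kW

10.2388 kW


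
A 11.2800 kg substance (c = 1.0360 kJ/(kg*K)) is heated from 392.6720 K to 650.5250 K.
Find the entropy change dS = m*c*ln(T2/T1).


T2/T1 = 1.6567
ln(T2/T1) = 0.5048
dS = 11.2800 * 1.0360 * 0.5048 = 5.8992 kJ/K

5.8992 kJ/K


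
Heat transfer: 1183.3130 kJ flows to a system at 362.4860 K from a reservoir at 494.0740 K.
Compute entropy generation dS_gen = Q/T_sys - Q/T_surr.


dS_sys = 1183.3130/362.4860 = 3.2644 kJ/K
dS_surr = -1183.3130/494.0740 = -2.3950 kJ/K
dS_gen = 3.2644 - 2.3950 = 0.8694 kJ/K (irreversible)

dS_gen = 0.8694 kJ/K, irreversible


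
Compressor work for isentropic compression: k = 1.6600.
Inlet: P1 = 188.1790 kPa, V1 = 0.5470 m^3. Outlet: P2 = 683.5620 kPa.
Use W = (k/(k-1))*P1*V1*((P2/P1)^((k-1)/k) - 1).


(k-1)/k = 0.3976
(P2/P1)^exp = 1.6701
W = 2.5152 * 188.1790 * 0.5470 * (1.6701 - 1) = 173.4755 kJ

173.4755 kJ


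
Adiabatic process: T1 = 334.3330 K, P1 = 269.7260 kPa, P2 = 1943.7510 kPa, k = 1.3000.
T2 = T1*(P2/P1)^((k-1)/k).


(k-1)/k = 0.2308
(P2/P1)^exp = 1.5774
T2 = 334.3330 * 1.5774 = 527.3684 K

527.3684 K


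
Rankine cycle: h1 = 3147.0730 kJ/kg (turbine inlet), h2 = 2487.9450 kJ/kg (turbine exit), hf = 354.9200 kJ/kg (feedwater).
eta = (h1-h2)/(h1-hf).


W = 659.1280 kJ/kg
Q_in = 2792.1530 kJ/kg
eta = 0.2361 = 23.6064%

eta = 23.6064%


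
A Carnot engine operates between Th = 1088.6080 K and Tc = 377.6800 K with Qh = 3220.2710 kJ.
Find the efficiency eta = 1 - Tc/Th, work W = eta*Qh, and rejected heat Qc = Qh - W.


eta = 1 - 377.6800/1088.6080 = 0.6531
W = 0.6531 * 3220.2710 = 2103.0351 kJ
Qc = 3220.2710 - 2103.0351 = 1117.2359 kJ

eta = 65.3062%, W = 2103.0351 kJ, Qc = 1117.2359 kJ


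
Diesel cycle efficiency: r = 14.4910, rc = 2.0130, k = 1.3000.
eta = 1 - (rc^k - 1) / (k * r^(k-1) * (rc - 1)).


r^(k-1) = 2.2301
rc^k = 2.4831
eta = 0.4950 = 49.4999%

49.4999%


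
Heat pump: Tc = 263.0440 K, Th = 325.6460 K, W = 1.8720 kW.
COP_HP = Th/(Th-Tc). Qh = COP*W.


COP = 325.6460 / 62.6020 = 5.2018
Qh = 5.2018 * 1.8720 = 9.7379 kW

COP = 5.2018, Qh = 9.7379 kW


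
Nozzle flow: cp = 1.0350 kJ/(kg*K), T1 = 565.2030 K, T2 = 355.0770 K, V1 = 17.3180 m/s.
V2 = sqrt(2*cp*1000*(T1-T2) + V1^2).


dT = 210.1260 K
2*cp*1000*dT = 434960.8200
V1^2 = 299.9131
V2 = sqrt(435260.7331) = 659.7429 m/s

659.7429 m/s


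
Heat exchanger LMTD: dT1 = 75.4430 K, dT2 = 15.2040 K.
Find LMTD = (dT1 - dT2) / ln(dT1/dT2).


dT1/dT2 = 4.9620
ln(dT1/dT2) = 1.6018
LMTD = 60.2390 / 1.6018 = 37.6066 K

37.6066 K


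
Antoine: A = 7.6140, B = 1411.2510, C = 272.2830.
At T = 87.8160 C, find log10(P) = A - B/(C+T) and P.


C+T = 360.0990
B/(C+T) = 3.9191
log10(P) = 7.6140 - 3.9191 = 3.6949
P = 10^3.6949 = 4953.7727 mmHg

4953.7727 mmHg


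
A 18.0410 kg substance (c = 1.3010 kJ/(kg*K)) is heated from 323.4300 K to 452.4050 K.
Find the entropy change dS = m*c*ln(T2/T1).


T2/T1 = 1.3988
ln(T2/T1) = 0.3356
dS = 18.0410 * 1.3010 * 0.3356 = 7.8769 kJ/K

7.8769 kJ/K


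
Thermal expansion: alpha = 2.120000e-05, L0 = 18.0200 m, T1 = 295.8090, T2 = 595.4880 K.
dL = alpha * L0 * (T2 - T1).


dT = 299.6790 K
dL = 2.120000e-05 * 18.0200 * 299.6790 = 0.114485 m
L_final = 18.134485 m

dL = 0.114485 m


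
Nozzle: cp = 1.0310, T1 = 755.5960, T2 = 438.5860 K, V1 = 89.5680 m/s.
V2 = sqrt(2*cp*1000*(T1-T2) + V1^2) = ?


dT = 317.0100 K
2*cp*1000*dT = 653674.6200
V1^2 = 8022.4266
V2 = sqrt(661697.0466) = 813.4476 m/s

813.4476 m/s


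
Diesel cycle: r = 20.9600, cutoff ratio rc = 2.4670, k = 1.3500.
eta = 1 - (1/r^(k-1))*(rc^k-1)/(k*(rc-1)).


r^(k-1) = 2.9006
rc^k = 3.3840
eta = 0.5850 = 58.4996%

58.4996%


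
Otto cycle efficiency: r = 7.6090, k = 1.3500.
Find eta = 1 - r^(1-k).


r^(k-1) = 2.0345
eta = 1 - 1/2.0345 = 0.5085 = 50.8487%

50.8487%


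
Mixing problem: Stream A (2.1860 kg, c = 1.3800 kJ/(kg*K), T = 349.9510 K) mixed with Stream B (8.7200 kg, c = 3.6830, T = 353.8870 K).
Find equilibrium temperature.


num = 12421.0401
den = 35.1324
Tf = 353.5490 K

353.5490 K


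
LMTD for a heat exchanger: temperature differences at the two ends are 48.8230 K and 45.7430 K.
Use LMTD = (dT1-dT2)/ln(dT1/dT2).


dT1/dT2 = 1.0673
ln(dT1/dT2) = 0.0652
LMTD = 3.0800 / 0.0652 = 47.2663 K

47.2663 K


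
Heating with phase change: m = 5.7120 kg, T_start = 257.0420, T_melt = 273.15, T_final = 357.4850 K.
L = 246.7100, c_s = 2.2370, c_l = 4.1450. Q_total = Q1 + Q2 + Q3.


Q1 (sensible, solid) = 5.7120 * 2.2370 * 16.1080 = 205.8239 kJ
Q2 (latent) = 5.7120 * 246.7100 = 1409.2075 kJ
Q3 (sensible, liquid) = 5.7120 * 4.1450 * 84.3350 = 1996.7357 kJ
Q_total = 3611.7671 kJ

3611.7671 kJ


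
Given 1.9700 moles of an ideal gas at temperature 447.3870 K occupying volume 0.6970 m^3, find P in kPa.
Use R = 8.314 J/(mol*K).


P = nRT/V = 1.9700 * 8.314 * 447.3870 / 0.6970
= 7327.5638 / 0.6970 = 10513.0040 Pa = 10.5130 kPa

10.5130 kPa


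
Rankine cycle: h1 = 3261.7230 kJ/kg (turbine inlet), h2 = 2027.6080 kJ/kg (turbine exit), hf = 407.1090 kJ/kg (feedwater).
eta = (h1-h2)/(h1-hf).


W = 1234.1150 kJ/kg
Q_in = 2854.6140 kJ/kg
eta = 0.4323 = 43.2323%

eta = 43.2323%


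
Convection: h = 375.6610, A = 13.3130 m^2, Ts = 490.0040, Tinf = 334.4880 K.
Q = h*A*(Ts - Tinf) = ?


dT = 155.5160 K
Q = 375.6610 * 13.3130 * 155.5160 = 777762.7147 W

777762.7147 W


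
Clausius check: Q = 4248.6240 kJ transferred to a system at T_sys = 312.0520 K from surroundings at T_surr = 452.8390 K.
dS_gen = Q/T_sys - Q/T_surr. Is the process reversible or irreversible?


dS_sys = 4248.6240/312.0520 = 13.6151 kJ/K
dS_surr = -4248.6240/452.8390 = -9.3822 kJ/K
dS_gen = 13.6151 - 9.3822 = 4.2329 kJ/K (irreversible)

dS_gen = 4.2329 kJ/K, irreversible


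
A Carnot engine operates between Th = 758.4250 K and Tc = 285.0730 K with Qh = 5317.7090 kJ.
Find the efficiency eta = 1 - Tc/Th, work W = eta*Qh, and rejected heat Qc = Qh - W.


eta = 1 - 285.0730/758.4250 = 0.6241
W = 0.6241 * 5317.7090 = 3318.9151 kJ
Qc = 5317.7090 - 3318.9151 = 1998.7939 kJ

eta = 62.4125%, W = 3318.9151 kJ, Qc = 1998.7939 kJ


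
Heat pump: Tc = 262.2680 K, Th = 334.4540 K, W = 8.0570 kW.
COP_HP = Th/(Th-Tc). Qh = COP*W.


COP = 334.4540 / 72.1860 = 4.6332
Qh = 4.6332 * 8.0570 = 37.3299 kW

COP = 4.6332, Qh = 37.3299 kW


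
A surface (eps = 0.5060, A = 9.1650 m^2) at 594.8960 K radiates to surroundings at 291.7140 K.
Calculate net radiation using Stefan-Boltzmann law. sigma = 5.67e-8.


T^4 = 1.2525e+11
Tsurr^4 = 7.2415e+09
Q = 0.5060 * 5.67e-8 * 9.1650 * 1.1800e+11 = 31028.7965 W

31028.7965 W


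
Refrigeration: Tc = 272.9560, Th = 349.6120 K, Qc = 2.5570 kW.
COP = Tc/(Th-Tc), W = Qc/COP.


COP = 272.9560 / 76.6560 = 3.5608
W = 2.5570 / 3.5608 = 0.7181 kW

COP = 3.5608, W = 0.7181 kW


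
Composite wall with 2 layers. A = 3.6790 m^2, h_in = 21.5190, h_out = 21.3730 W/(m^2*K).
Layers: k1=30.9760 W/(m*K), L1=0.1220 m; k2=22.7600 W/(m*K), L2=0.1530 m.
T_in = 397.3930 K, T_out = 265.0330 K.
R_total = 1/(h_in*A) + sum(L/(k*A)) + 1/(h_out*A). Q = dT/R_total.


R_conv_in = 1/(21.5190*3.6790) = 0.0126
R_1 = 0.1220/(30.9760*3.6790) = 0.0011
R_2 = 0.1530/(22.7600*3.6790) = 0.0018
R_conv_out = 1/(21.3730*3.6790) = 0.0127
R_total = 0.0282 K/W
Q = 132.3600 / 0.0282 = 4685.8658 W

R_total = 0.0282 K/W, Q = 4685.8658 W


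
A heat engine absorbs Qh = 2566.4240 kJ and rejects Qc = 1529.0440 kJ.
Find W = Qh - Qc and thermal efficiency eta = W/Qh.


W = 2566.4240 - 1529.0440 = 1037.3800 kJ
eta = 1037.3800 / 2566.4240 = 0.4042 = 40.4212%

W = 1037.3800 kJ, eta = 40.4212%


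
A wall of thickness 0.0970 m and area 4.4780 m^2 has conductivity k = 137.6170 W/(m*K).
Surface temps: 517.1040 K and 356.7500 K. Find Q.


dT = 160.3540 K
Q = 137.6170 * 4.4780 * 160.3540 / 0.0970 = 1018742.0647 W

1018742.0647 W


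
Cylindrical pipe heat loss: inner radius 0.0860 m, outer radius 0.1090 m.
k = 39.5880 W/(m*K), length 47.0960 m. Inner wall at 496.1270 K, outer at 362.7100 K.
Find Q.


dT = 133.4170 K
ln(ro/ri) = 0.2370
Q = 2*pi*39.5880*47.0960*133.4170 / 0.2370 = 6594611.3223 W

6594611.3223 W


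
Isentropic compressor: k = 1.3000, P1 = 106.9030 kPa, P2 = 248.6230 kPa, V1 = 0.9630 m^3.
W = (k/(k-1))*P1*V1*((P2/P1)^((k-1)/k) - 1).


(k-1)/k = 0.2308
(P2/P1)^exp = 1.2150
W = 4.3333 * 106.9030 * 0.9630 * (1.2150 - 1) = 95.9284 kJ

95.9284 kJ


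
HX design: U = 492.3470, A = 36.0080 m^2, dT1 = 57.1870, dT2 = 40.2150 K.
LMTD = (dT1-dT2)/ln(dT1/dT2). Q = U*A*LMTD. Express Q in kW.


LMTD = 48.2041 K
Q = 492.3470 * 36.0080 * 48.2041 = 854582.3069 W = 854.5823 kW

854.5823 kW


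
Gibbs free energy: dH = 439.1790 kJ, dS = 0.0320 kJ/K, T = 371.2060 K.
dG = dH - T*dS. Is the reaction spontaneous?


T*dS = 371.2060 * 0.0320 = 11.8786 kJ
dG = 439.1790 - 11.8786 = 427.3004 kJ (non-spontaneous)

dG = 427.3004 kJ, non-spontaneous


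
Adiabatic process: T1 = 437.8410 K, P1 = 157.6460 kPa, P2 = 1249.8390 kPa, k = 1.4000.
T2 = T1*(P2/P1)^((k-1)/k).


(k-1)/k = 0.2857
(P2/P1)^exp = 1.8068
T2 = 437.8410 * 1.8068 = 791.0837 K

791.0837 K


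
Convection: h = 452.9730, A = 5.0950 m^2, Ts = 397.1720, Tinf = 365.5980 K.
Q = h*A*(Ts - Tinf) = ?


dT = 31.5740 K
Q = 452.9730 * 5.0950 * 31.5740 = 72869.5536 W

72869.5536 W


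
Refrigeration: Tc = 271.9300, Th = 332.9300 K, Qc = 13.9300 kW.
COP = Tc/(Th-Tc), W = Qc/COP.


COP = 271.9300 / 61.0000 = 4.4579
W = 13.9300 / 4.4579 = 3.1248 kW

COP = 4.4579, W = 3.1248 kW


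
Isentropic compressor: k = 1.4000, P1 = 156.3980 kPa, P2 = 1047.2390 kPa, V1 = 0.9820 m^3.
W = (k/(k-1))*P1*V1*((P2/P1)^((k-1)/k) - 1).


(k-1)/k = 0.2857
(P2/P1)^exp = 1.7217
W = 3.5000 * 156.3980 * 0.9820 * (1.7217 - 1) = 387.9203 kJ

387.9203 kJ


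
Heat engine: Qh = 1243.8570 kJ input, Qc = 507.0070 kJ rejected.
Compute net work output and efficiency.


W = 1243.8570 - 507.0070 = 736.8500 kJ
eta = 736.8500 / 1243.8570 = 0.5924 = 59.2391%

W = 736.8500 kJ, eta = 59.2391%


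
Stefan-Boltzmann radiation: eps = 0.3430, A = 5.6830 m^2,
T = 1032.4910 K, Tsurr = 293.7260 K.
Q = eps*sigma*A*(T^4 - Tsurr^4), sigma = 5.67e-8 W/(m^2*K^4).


T^4 = 1.1364e+12
Tsurr^4 = 7.4434e+09
Q = 0.3430 * 5.67e-8 * 5.6830 * 1.1290e+12 = 124780.3096 W

124780.3096 W


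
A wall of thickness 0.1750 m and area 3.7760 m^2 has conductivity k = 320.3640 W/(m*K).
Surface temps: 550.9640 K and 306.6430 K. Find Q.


dT = 244.3210 K
Q = 320.3640 * 3.7760 * 244.3210 / 0.1750 = 1688878.6351 W

1688878.6351 W


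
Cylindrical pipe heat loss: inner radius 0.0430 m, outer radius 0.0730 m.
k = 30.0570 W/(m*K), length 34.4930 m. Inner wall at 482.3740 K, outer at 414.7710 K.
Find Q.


dT = 67.6030 K
ln(ro/ri) = 0.5293
Q = 2*pi*30.0570*34.4930*67.6030 / 0.5293 = 832058.6083 W

832058.6083 W


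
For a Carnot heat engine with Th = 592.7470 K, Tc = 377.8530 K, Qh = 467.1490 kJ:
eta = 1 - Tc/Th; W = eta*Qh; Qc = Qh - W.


eta = 1 - 377.8530/592.7470 = 0.3625
W = 0.3625 * 467.1490 = 169.3598 kJ
Qc = 467.1490 - 169.3598 = 297.7892 kJ

eta = 36.2539%, W = 169.3598 kJ, Qc = 297.7892 kJ


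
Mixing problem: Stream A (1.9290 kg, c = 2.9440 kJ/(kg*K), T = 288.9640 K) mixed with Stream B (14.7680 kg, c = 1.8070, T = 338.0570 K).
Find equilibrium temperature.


num = 10662.3330
den = 32.3648
Tf = 329.4428 K

329.4428 K


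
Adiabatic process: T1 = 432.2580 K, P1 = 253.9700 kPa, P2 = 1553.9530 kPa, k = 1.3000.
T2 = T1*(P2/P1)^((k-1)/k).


(k-1)/k = 0.2308
(P2/P1)^exp = 1.5189
T2 = 432.2580 * 1.5189 = 656.5668 K

656.5668 K


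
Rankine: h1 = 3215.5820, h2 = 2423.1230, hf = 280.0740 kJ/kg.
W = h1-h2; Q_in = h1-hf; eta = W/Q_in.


W = 792.4590 kJ/kg
Q_in = 2935.5080 kJ/kg
eta = 0.2700 = 26.9956%

eta = 26.9956%


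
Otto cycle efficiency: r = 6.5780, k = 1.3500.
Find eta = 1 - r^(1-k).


r^(k-1) = 1.9334
eta = 1 - 1/1.9334 = 0.4828 = 48.2790%

48.2790%


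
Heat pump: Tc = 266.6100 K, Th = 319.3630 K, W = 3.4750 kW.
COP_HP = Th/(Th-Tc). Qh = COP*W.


COP = 319.3630 / 52.7530 = 6.0539
Qh = 6.0539 * 3.4750 = 21.0374 kW

COP = 6.0539, Qh = 21.0374 kW


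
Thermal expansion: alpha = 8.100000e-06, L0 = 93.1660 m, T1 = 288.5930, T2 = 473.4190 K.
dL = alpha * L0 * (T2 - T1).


dT = 184.8260 K
dL = 8.100000e-06 * 93.1660 * 184.8260 = 0.139478 m
L_final = 93.305478 m

dL = 0.139478 m


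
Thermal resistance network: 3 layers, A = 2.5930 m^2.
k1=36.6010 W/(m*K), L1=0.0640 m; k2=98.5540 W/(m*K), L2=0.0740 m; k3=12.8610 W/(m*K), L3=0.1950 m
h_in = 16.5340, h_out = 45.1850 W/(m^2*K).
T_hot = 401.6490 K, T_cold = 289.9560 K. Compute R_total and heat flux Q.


R_conv_in = 1/(16.5340*2.5930) = 0.0233
R_1 = 0.0640/(36.6010*2.5930) = 0.0007
R_2 = 0.0740/(98.5540*2.5930) = 0.0003
R_3 = 0.1950/(12.8610*2.5930) = 0.0058
R_conv_out = 1/(45.1850*2.5930) = 0.0085
R_total = 0.0387 K/W
Q = 111.6930 / 0.0387 = 2888.2789 W

R_total = 0.0387 K/W, Q = 2888.2789 W


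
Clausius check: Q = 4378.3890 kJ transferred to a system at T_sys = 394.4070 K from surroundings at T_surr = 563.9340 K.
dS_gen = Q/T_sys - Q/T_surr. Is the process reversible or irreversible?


dS_sys = 4378.3890/394.4070 = 11.1012 kJ/K
dS_surr = -4378.3890/563.9340 = -7.7640 kJ/K
dS_gen = 11.1012 - 7.7640 = 3.3372 kJ/K (irreversible)

dS_gen = 3.3372 kJ/K, irreversible


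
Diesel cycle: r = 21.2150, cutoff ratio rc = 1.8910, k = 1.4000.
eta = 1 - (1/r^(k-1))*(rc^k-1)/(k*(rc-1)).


r^(k-1) = 3.3936
rc^k = 2.4399
eta = 0.6599 = 65.9856%

65.9856%


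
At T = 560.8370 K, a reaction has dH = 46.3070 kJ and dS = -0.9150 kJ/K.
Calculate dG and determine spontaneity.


T*dS = 560.8370 * -0.9150 = -513.1659 kJ
dG = 46.3070 + 513.1659 = 559.4729 kJ (non-spontaneous)

dG = 559.4729 kJ, non-spontaneous


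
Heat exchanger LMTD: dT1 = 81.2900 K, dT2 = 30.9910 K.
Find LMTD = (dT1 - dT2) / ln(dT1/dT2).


dT1/dT2 = 2.6230
ln(dT1/dT2) = 0.9643
LMTD = 50.2990 / 0.9643 = 52.1597 K

52.1597 K


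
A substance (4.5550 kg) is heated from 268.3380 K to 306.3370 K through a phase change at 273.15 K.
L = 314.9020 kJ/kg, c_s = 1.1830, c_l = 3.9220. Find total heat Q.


Q1 (sensible, solid) = 4.5550 * 1.1830 * 4.8120 = 25.9298 kJ
Q2 (latent) = 4.5550 * 314.9020 = 1434.3786 kJ
Q3 (sensible, liquid) = 4.5550 * 3.9220 * 33.1870 = 592.8761 kJ
Q_total = 2053.1845 kJ

2053.1845 kJ


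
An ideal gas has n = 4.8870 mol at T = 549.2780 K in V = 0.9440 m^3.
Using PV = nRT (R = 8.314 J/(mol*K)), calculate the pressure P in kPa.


P = nRT/V = 4.8870 * 8.314 * 549.2780 / 0.9440
= 22317.4497 / 0.9440 = 23641.3662 Pa = 23.6414 kPa

23.6414 kPa


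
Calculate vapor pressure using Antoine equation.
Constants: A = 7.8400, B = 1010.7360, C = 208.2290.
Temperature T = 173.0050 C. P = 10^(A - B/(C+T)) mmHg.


C+T = 381.2340
B/(C+T) = 2.6512
log10(P) = 7.8400 - 2.6512 = 5.1888
P = 10^5.1888 = 154446.4449 mmHg

154446.4449 mmHg


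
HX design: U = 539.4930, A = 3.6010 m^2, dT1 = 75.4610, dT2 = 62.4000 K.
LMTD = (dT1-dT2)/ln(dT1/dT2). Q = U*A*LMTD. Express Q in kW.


LMTD = 68.7238 K
Q = 539.4930 * 3.6010 * 68.7238 = 133510.6504 W = 133.5107 kW

133.5107 kW


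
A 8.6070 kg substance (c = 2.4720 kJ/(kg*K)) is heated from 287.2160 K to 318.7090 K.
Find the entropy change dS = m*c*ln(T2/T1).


T2/T1 = 1.1096
ln(T2/T1) = 0.1040
dS = 8.6070 * 2.4720 * 0.1040 = 2.2137 kJ/K

2.2137 kJ/K


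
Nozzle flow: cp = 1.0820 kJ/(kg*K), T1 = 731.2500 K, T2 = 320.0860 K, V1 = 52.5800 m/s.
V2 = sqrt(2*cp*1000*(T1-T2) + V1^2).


dT = 411.1640 K
2*cp*1000*dT = 889758.8960
V1^2 = 2764.6564
V2 = sqrt(892523.5524) = 944.7346 m/s

944.7346 m/s


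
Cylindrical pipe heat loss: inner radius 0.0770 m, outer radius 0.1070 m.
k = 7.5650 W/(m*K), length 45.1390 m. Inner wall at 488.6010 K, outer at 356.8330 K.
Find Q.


dT = 131.7680 K
ln(ro/ri) = 0.3290
Q = 2*pi*7.5650*45.1390*131.7680 / 0.3290 = 859258.5969 W

859258.5969 W


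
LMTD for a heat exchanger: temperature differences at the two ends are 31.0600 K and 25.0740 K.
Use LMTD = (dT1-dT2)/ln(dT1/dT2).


dT1/dT2 = 1.2387
ln(dT1/dT2) = 0.2141
LMTD = 5.9860 / 0.2141 = 27.9603 K

27.9603 K


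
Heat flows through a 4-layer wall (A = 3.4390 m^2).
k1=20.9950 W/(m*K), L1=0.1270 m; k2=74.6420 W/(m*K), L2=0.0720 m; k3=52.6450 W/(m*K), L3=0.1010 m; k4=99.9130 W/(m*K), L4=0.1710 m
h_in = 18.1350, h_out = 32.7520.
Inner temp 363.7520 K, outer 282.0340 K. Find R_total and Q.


R_conv_in = 1/(18.1350*3.4390) = 0.0160
R_1 = 0.1270/(20.9950*3.4390) = 0.0018
R_2 = 0.0720/(74.6420*3.4390) = 0.0003
R_3 = 0.1010/(52.6450*3.4390) = 0.0006
R_4 = 0.1710/(99.9130*3.4390) = 0.0005
R_conv_out = 1/(32.7520*3.4390) = 0.0089
R_total = 0.0280 K/W
Q = 81.7180 / 0.0280 = 2917.7079 W

R_total = 0.0280 K/W, Q = 2917.7079 W


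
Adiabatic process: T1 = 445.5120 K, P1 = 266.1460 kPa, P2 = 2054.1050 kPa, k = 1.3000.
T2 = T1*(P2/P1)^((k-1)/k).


(k-1)/k = 0.2308
(P2/P1)^exp = 1.6025
T2 = 445.5120 * 1.6025 = 713.9499 K

713.9499 K


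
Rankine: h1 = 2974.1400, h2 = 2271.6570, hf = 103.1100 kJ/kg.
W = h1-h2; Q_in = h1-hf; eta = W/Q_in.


W = 702.4830 kJ/kg
Q_in = 2871.0300 kJ/kg
eta = 0.2447 = 24.4680%

eta = 24.4680%


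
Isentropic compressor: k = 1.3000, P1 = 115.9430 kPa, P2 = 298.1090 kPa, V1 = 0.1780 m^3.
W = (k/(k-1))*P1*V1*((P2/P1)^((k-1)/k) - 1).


(k-1)/k = 0.2308
(P2/P1)^exp = 1.2435
W = 4.3333 * 115.9430 * 0.1780 * (1.2435 - 1) = 21.7763 kJ

21.7763 kJ


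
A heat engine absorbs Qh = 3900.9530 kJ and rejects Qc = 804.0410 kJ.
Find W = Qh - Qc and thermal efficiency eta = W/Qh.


W = 3900.9530 - 804.0410 = 3096.9120 kJ
eta = 3096.9120 / 3900.9530 = 0.7939 = 79.3886%

W = 3096.9120 kJ, eta = 79.3886%


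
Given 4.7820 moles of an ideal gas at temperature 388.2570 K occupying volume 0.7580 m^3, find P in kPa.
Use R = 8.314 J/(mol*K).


P = nRT/V = 4.7820 * 8.314 * 388.2570 / 0.7580
= 15436.1463 / 0.7580 = 20364.3091 Pa = 20.3643 kPa

20.3643 kPa


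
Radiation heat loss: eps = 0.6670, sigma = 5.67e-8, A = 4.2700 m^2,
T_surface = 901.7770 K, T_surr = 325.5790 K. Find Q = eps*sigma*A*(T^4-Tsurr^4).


T^4 = 6.6130e+11
Tsurr^4 = 1.1236e+10
Q = 0.6670 * 5.67e-8 * 4.2700 * 6.5006e+11 = 104976.1659 W

104976.1659 W


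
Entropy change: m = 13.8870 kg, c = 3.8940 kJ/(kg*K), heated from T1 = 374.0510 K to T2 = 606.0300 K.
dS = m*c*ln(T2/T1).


T2/T1 = 1.6202
ln(T2/T1) = 0.4825
dS = 13.8870 * 3.8940 * 0.4825 = 26.0937 kJ/K

26.0937 kJ/K


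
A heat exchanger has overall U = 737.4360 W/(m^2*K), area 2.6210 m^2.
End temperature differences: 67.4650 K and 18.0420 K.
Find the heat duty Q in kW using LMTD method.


LMTD = 37.4727 K
Q = 737.4360 * 2.6210 * 37.4727 = 72427.9891 W = 72.4280 kW

72.4280 kW


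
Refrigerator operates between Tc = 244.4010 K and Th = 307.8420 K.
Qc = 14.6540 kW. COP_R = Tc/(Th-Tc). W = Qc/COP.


COP = 244.4010 / 63.4410 = 3.8524
W = 14.6540 / 3.8524 = 3.8038 kW

COP = 3.8524, W = 3.8038 kW


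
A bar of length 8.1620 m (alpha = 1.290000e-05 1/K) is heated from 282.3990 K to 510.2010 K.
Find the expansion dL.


dT = 227.8020 K
dL = 1.290000e-05 * 8.1620 * 227.8020 = 0.023985 m
L_final = 8.185985 m

dL = 0.023985 m


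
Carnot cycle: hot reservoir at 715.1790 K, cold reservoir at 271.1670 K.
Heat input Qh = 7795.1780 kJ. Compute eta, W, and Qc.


eta = 1 - 271.1670/715.1790 = 0.6208
W = 0.6208 * 7795.1780 = 4839.5612 kJ
Qc = 7795.1780 - 4839.5612 = 2955.6168 kJ

eta = 62.0840%, W = 4839.5612 kJ, Qc = 2955.6168 kJ


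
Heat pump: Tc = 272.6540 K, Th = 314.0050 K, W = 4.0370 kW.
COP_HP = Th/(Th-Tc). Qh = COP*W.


COP = 314.0050 / 41.3510 = 7.5936
Qh = 7.5936 * 4.0370 = 30.6556 kW

COP = 7.5936, Qh = 30.6556 kW


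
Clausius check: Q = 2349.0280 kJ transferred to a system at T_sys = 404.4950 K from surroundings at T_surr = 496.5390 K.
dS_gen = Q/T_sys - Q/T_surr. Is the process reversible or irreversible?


dS_sys = 2349.0280/404.4950 = 5.8073 kJ/K
dS_surr = -2349.0280/496.5390 = -4.7308 kJ/K
dS_gen = 5.8073 - 4.7308 = 1.0765 kJ/K (irreversible)

dS_gen = 1.0765 kJ/K, irreversible


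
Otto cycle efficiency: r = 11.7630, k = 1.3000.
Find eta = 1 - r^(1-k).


r^(k-1) = 2.0949
eta = 1 - 1/2.0949 = 0.5226 = 52.2642%

52.2642%


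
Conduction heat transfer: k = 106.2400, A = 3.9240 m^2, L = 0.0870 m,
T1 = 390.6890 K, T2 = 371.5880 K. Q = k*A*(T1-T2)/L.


dT = 19.1010 K
Q = 106.2400 * 3.9240 * 19.1010 / 0.0870 = 91527.9874 W

91527.9874 W


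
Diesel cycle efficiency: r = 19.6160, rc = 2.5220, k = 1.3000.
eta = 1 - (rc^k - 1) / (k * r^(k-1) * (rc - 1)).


r^(k-1) = 2.4422
rc^k = 3.3287
eta = 0.5181 = 51.8092%

51.8092%


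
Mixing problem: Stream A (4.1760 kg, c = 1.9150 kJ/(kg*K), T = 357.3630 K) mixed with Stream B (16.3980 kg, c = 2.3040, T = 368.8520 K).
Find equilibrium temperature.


num = 16793.4407
den = 45.7780
Tf = 366.8450 K

366.8450 K


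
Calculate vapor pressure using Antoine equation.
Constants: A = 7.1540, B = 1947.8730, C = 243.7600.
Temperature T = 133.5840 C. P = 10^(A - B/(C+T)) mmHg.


C+T = 377.3440
B/(C+T) = 5.1621
log10(P) = 7.1540 - 5.1621 = 1.9919
P = 10^1.9919 = 98.1609 mmHg

98.1609 mmHg


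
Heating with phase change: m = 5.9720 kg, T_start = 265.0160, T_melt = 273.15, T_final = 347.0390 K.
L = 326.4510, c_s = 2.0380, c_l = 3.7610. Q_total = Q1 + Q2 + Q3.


Q1 (sensible, solid) = 5.9720 * 2.0380 * 8.1340 = 98.9984 kJ
Q2 (latent) = 5.9720 * 326.4510 = 1949.5654 kJ
Q3 (sensible, liquid) = 5.9720 * 3.7610 * 73.8890 = 1659.5981 kJ
Q_total = 3708.1618 kJ

3708.1618 kJ


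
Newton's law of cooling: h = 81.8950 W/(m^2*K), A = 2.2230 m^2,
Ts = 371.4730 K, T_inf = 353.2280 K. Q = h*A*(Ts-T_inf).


dT = 18.2450 K
Q = 81.8950 * 2.2230 * 18.2450 = 3321.5494 W

3321.5494 W


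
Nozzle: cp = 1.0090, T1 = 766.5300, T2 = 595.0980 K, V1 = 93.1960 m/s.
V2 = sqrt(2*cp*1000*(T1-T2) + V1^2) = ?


dT = 171.4320 K
2*cp*1000*dT = 345949.7760
V1^2 = 8685.4944
V2 = sqrt(354635.2704) = 595.5126 m/s

595.5126 m/s


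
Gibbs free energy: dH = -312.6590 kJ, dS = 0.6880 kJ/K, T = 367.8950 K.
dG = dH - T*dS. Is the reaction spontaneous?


T*dS = 367.8950 * 0.6880 = 253.1118 kJ
dG = -312.6590 - 253.1118 = -565.7708 kJ (spontaneous)

dG = -565.7708 kJ, spontaneous


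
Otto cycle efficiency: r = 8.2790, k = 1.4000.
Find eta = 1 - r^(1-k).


r^(k-1) = 2.3291
eta = 1 - 1/2.3291 = 0.5707 = 57.0653%

57.0653%


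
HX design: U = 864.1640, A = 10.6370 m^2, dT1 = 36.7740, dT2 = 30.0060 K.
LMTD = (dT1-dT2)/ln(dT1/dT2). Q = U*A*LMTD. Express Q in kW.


LMTD = 33.2754 K
Q = 864.1640 * 10.6370 * 33.2754 = 305870.8971 W = 305.8709 kW

305.8709 kW


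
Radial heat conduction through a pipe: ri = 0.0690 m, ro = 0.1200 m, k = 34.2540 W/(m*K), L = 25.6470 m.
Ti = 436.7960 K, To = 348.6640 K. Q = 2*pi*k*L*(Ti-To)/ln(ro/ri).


dT = 88.1320 K
ln(ro/ri) = 0.5534
Q = 2*pi*34.2540*25.6470*88.1320 / 0.5534 = 879090.9100 W

879090.9100 W


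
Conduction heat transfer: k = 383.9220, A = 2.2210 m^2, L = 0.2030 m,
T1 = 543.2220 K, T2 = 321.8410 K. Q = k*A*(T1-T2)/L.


dT = 221.3810 K
Q = 383.9220 * 2.2210 * 221.3810 / 0.2030 = 929899.1802 W

929899.1802 W


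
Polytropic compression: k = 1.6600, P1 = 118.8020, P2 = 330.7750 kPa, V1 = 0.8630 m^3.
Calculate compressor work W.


(k-1)/k = 0.3976
(P2/P1)^exp = 1.5025
W = 2.5152 * 118.8020 * 0.8630 * (1.5025 - 1) = 129.5768 kJ

129.5768 kJ


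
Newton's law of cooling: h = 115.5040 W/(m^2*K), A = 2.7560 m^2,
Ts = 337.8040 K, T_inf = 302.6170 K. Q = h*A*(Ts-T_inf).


dT = 35.1870 K
Q = 115.5040 * 2.7560 * 35.1870 = 11201.0434 W

11201.0434 W


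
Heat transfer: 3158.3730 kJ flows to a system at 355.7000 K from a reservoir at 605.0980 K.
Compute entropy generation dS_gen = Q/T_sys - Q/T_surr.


dS_sys = 3158.3730/355.7000 = 8.8793 kJ/K
dS_surr = -3158.3730/605.0980 = -5.2196 kJ/K
dS_gen = 8.8793 - 5.2196 = 3.6597 kJ/K (irreversible)

dS_gen = 3.6597 kJ/K, irreversible


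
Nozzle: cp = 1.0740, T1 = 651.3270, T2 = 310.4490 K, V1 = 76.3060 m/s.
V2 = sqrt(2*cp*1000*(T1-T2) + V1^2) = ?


dT = 340.8780 K
2*cp*1000*dT = 732205.9440
V1^2 = 5822.6056
V2 = sqrt(738028.5496) = 859.0859 m/s

859.0859 m/s


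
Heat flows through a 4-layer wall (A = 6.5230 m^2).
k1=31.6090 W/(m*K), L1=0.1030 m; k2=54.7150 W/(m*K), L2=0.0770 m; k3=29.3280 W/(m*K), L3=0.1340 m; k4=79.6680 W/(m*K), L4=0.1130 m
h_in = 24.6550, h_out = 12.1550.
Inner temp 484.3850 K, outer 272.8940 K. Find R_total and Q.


R_conv_in = 1/(24.6550*6.5230) = 0.0062
R_1 = 0.1030/(31.6090*6.5230) = 0.0005
R_2 = 0.0770/(54.7150*6.5230) = 0.0002
R_3 = 0.1340/(29.3280*6.5230) = 0.0007
R_4 = 0.1130/(79.6680*6.5230) = 0.0002
R_conv_out = 1/(12.1550*6.5230) = 0.0126
R_total = 0.0205 K/W
Q = 211.4910 / 0.0205 = 10335.0169 W

R_total = 0.0205 K/W, Q = 10335.0169 W


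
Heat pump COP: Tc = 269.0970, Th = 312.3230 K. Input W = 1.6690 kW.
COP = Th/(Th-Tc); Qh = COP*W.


COP = 312.3230 / 43.2260 = 7.2254
Qh = 7.2254 * 1.6690 = 12.0591 kW

COP = 7.2254, Qh = 12.0591 kW


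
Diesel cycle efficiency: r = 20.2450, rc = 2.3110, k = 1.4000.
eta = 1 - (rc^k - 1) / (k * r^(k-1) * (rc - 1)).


r^(k-1) = 3.3306
rc^k = 3.2309
eta = 0.6351 = 63.5064%

63.5064%


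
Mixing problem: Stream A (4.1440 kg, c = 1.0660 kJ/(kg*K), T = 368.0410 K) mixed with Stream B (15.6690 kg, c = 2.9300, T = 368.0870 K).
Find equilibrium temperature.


num = 18524.7593
den = 50.3277
Tf = 368.0830 K

368.0830 K


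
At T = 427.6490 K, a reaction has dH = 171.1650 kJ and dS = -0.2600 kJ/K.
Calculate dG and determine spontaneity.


T*dS = 427.6490 * -0.2600 = -111.1887 kJ
dG = 171.1650 + 111.1887 = 282.3537 kJ (non-spontaneous)

dG = 282.3537 kJ, non-spontaneous


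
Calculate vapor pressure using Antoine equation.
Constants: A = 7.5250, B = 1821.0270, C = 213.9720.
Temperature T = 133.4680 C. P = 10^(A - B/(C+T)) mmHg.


C+T = 347.4400
B/(C+T) = 5.2413
log10(P) = 7.5250 - 5.2413 = 2.2837
P = 10^2.2837 = 192.1895 mmHg

192.1895 mmHg


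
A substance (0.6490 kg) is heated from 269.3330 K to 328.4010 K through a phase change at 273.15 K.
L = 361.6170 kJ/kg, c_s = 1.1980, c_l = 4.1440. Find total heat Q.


Q1 (sensible, solid) = 0.6490 * 1.1980 * 3.8170 = 2.9677 kJ
Q2 (latent) = 0.6490 * 361.6170 = 234.6894 kJ
Q3 (sensible, liquid) = 0.6490 * 4.1440 * 55.2510 = 148.5951 kJ
Q_total = 386.2523 kJ

386.2523 kJ


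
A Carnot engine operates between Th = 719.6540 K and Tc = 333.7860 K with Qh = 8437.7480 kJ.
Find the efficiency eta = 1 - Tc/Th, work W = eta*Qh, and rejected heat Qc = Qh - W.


eta = 1 - 333.7860/719.6540 = 0.5362
W = 0.5362 * 8437.7480 = 4524.1977 kJ
Qc = 8437.7480 - 4524.1977 = 3913.5503 kJ

eta = 53.6185%, W = 4524.1977 kJ, Qc = 3913.5503 kJ


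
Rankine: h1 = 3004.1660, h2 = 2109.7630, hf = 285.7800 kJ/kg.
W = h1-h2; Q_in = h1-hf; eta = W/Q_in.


W = 894.4030 kJ/kg
Q_in = 2718.3860 kJ/kg
eta = 0.3290 = 32.9020%

eta = 32.9020%


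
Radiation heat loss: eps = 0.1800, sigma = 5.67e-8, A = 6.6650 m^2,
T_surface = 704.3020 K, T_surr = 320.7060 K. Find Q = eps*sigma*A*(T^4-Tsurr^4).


T^4 = 2.4606e+11
Tsurr^4 = 1.0579e+10
Q = 0.1800 * 5.67e-8 * 6.6650 * 2.3548e+11 = 16017.9431 W

16017.9431 W


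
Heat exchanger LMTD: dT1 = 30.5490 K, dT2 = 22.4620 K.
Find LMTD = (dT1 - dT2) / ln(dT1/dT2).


dT1/dT2 = 1.3600
ln(dT1/dT2) = 0.3075
LMTD = 8.0870 / 0.3075 = 26.2986 K

26.2986 K


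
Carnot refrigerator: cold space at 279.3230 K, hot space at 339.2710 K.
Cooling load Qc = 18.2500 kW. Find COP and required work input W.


COP = 279.3230 / 59.9480 = 4.6594
W = 18.2500 / 4.6594 = 3.9168 kW

COP = 4.6594, W = 3.9168 kW


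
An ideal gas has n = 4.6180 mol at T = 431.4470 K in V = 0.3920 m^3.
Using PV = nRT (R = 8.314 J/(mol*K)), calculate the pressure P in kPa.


P = nRT/V = 4.6180 * 8.314 * 431.4470 / 0.3920
= 16564.9986 / 0.3920 = 42257.6494 Pa = 42.2576 kPa

42.2576 kPa


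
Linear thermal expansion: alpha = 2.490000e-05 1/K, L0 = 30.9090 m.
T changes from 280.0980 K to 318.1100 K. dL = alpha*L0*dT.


dT = 38.0120 K
dL = 2.490000e-05 * 30.9090 * 38.0120 = 0.029255 m
L_final = 30.938255 m

dL = 0.029255 m


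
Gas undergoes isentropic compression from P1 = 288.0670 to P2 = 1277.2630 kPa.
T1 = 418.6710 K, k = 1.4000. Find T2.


(k-1)/k = 0.2857
(P2/P1)^exp = 1.5304
T2 = 418.6710 * 1.5304 = 640.7212 K

640.7212 K


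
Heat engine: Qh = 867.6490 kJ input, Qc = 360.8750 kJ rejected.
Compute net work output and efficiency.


W = 867.6490 - 360.8750 = 506.7740 kJ
eta = 506.7740 / 867.6490 = 0.5841 = 58.4077%

W = 506.7740 kJ, eta = 58.4077%


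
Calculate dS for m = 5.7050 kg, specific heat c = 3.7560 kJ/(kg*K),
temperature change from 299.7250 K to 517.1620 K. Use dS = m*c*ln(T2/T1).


T2/T1 = 1.7255
ln(T2/T1) = 0.5455
dS = 5.7050 * 3.7560 * 0.5455 = 11.6888 kJ/K

11.6888 kJ/K


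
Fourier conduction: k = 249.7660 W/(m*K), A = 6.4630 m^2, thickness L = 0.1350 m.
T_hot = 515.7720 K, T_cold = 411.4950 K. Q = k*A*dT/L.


dT = 104.2770 K
Q = 249.7660 * 6.4630 * 104.2770 / 0.1350 = 1246873.0390 W

1246873.0390 W


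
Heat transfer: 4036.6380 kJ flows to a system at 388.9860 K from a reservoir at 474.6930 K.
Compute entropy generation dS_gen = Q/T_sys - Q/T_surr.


dS_sys = 4036.6380/388.9860 = 10.3773 kJ/K
dS_surr = -4036.6380/474.6930 = -8.5037 kJ/K
dS_gen = 10.3773 - 8.5037 = 1.8737 kJ/K (irreversible)

dS_gen = 1.8737 kJ/K, irreversible


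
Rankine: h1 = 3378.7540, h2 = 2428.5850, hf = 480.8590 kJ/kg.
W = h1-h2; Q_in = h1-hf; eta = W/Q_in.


W = 950.1690 kJ/kg
Q_in = 2897.8950 kJ/kg
eta = 0.3279 = 32.7882%

eta = 32.7882%


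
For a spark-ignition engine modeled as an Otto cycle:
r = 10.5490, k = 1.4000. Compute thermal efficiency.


r^(k-1) = 2.5662
eta = 1 - 1/2.5662 = 0.6103 = 61.0313%

61.0313%


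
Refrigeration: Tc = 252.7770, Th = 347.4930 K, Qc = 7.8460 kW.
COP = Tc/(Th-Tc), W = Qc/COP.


COP = 252.7770 / 94.7160 = 2.6688
W = 7.8460 / 2.6688 = 2.9399 kW

COP = 2.6688, W = 2.9399 kW


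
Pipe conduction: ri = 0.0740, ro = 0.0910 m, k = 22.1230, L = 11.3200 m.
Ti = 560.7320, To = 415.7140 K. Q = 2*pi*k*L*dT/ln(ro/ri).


dT = 145.0180 K
ln(ro/ri) = 0.2068
Q = 2*pi*22.1230*11.3200*145.0180 / 0.2068 = 1103451.9438 W

1103451.9438 W


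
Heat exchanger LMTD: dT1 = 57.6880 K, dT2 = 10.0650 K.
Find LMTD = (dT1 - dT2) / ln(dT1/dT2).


dT1/dT2 = 5.7315
ln(dT1/dT2) = 1.7460
LMTD = 47.6230 / 1.7460 = 27.2757 K

27.2757 K


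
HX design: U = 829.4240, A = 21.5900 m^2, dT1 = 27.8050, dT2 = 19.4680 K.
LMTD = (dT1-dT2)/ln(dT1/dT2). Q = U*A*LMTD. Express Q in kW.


LMTD = 23.3894 K
Q = 829.4240 * 21.5900 * 23.3894 = 418839.8688 W = 418.8399 kW

418.8399 kW


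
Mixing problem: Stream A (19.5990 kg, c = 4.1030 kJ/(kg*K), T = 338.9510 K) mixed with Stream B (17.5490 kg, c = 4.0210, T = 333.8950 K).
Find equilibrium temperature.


num = 50817.7854
den = 150.9792
Tf = 336.5879 K

336.5879 K


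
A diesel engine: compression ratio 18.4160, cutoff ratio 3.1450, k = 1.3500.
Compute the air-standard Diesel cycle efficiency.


r^(k-1) = 2.7722
rc^k = 4.6966
eta = 0.5395 = 53.9501%

53.9501%


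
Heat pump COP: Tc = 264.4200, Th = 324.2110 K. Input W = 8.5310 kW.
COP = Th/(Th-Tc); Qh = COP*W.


COP = 324.2110 / 59.7910 = 5.4224
Qh = 5.4224 * 8.5310 = 46.2585 kW

COP = 5.4224, Qh = 46.2585 kW


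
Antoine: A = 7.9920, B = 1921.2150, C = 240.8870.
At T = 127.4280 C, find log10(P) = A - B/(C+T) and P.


C+T = 368.3150
B/(C+T) = 5.2162
log10(P) = 7.9920 - 5.2162 = 2.7758
P = 10^2.7758 = 596.7220 mmHg

596.7220 mmHg


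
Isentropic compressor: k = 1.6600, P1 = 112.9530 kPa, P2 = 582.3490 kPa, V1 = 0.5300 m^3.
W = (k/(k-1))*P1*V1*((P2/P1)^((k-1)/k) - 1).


(k-1)/k = 0.3976
(P2/P1)^exp = 1.9195
W = 2.5152 * 112.9530 * 0.5300 * (1.9195 - 1) = 138.4554 kJ

138.4554 kJ


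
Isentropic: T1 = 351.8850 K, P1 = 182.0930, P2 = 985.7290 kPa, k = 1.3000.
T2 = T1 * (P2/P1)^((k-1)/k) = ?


(k-1)/k = 0.2308
(P2/P1)^exp = 1.4766
T2 = 351.8850 * 1.4766 = 519.5911 K

519.5911 K


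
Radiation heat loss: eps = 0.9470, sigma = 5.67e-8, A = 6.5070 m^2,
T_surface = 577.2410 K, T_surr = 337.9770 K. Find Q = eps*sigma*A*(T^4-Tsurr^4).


T^4 = 1.1103e+11
Tsurr^4 = 1.3048e+10
Q = 0.9470 * 5.67e-8 * 6.5070 * 9.7979e+10 = 34233.1069 W

34233.1069 W


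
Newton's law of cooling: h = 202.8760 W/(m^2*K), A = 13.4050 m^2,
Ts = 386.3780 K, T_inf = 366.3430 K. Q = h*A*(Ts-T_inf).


dT = 20.0350 K
Q = 202.8760 * 13.4050 * 20.0350 = 54486.2399 W

54486.2399 W


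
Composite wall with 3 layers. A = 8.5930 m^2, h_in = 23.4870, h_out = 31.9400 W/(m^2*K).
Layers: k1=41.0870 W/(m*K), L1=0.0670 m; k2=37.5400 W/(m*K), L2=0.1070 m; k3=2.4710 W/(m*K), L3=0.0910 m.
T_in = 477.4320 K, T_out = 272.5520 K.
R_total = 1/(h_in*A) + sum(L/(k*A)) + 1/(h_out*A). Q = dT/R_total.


R_conv_in = 1/(23.4870*8.5930) = 0.0050
R_1 = 0.0670/(41.0870*8.5930) = 0.0002
R_2 = 0.1070/(37.5400*8.5930) = 0.0003
R_3 = 0.0910/(2.4710*8.5930) = 0.0043
R_conv_out = 1/(31.9400*8.5930) = 0.0036
R_total = 0.0134 K/W
Q = 204.8800 / 0.0134 = 15283.2578 W

R_total = 0.0134 K/W, Q = 15283.2578 W


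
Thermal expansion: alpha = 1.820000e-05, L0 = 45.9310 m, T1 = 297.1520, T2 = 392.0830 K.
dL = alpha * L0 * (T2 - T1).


dT = 94.9310 K
dL = 1.820000e-05 * 45.9310 * 94.9310 = 0.079357 m
L_final = 46.010357 m

dL = 0.079357 m


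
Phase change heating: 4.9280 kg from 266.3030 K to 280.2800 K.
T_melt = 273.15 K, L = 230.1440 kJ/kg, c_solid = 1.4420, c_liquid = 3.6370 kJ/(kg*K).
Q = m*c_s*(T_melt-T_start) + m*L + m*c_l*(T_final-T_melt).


Q1 (sensible, solid) = 4.9280 * 1.4420 * 6.8470 = 48.6560 kJ
Q2 (latent) = 4.9280 * 230.1440 = 1134.1496 kJ
Q3 (sensible, liquid) = 4.9280 * 3.6370 * 7.1300 = 127.7920 kJ
Q_total = 1310.5976 kJ

1310.5976 kJ


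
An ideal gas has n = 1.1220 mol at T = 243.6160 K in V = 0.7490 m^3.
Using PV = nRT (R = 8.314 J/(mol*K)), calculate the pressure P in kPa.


P = nRT/V = 1.1220 * 8.314 * 243.6160 / 0.7490
= 2272.5251 / 0.7490 = 3034.0789 Pa = 3.0341 kPa

3.0341 kPa


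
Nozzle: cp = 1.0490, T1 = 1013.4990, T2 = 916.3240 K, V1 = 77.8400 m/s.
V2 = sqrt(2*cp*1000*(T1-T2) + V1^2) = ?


dT = 97.1750 K
2*cp*1000*dT = 203873.1500
V1^2 = 6059.0656
V2 = sqrt(209932.2156) = 458.1836 m/s

458.1836 m/s


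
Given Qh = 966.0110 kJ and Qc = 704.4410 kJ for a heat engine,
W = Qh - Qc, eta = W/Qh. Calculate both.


W = 966.0110 - 704.4410 = 261.5700 kJ
eta = 261.5700 / 966.0110 = 0.2708 = 27.0773%

W = 261.5700 kJ, eta = 27.0773%


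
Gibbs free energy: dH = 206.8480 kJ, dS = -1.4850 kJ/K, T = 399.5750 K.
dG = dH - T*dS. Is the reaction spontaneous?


T*dS = 399.5750 * -1.4850 = -593.3689 kJ
dG = 206.8480 + 593.3689 = 800.2169 kJ (non-spontaneous)

dG = 800.2169 kJ, non-spontaneous


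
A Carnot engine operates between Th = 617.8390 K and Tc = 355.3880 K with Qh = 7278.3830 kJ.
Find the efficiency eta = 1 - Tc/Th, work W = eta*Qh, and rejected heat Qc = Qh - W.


eta = 1 - 355.3880/617.8390 = 0.4248
W = 0.4248 * 7278.3830 = 3091.7746 kJ
Qc = 7278.3830 - 3091.7746 = 4186.6084 kJ

eta = 42.4789%, W = 3091.7746 kJ, Qc = 4186.6084 kJ


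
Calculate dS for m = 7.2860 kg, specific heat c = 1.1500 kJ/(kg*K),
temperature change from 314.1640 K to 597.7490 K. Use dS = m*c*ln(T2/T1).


T2/T1 = 1.9027
ln(T2/T1) = 0.6433
dS = 7.2860 * 1.1500 * 0.6433 = 5.3898 kJ/K

5.3898 kJ/K


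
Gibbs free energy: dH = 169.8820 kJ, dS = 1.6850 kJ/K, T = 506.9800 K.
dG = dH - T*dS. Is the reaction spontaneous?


T*dS = 506.9800 * 1.6850 = 854.2613 kJ
dG = 169.8820 - 854.2613 = -684.3793 kJ (spontaneous)

dG = -684.3793 kJ, spontaneous


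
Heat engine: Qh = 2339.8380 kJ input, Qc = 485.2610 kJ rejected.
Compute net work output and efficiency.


W = 2339.8380 - 485.2610 = 1854.5770 kJ
eta = 1854.5770 / 2339.8380 = 0.7926 = 79.2609%

W = 1854.5770 kJ, eta = 79.2609%


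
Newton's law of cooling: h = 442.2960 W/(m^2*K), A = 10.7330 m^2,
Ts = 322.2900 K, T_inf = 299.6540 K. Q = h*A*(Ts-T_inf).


dT = 22.6360 K
Q = 442.2960 * 10.7330 * 22.6360 = 107456.7809 W

107456.7809 W


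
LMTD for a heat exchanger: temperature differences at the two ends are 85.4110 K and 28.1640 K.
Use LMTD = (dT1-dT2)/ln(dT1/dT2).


dT1/dT2 = 3.0326
ln(dT1/dT2) = 1.1094
LMTD = 57.2470 / 1.1094 = 51.6004 K

51.6004 K


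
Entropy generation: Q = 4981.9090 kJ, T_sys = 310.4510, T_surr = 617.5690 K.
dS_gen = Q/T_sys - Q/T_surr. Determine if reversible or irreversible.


dS_sys = 4981.9090/310.4510 = 16.0473 kJ/K
dS_surr = -4981.9090/617.5690 = -8.0670 kJ/K
dS_gen = 16.0473 - 8.0670 = 7.9804 kJ/K (irreversible)

dS_gen = 7.9804 kJ/K, irreversible


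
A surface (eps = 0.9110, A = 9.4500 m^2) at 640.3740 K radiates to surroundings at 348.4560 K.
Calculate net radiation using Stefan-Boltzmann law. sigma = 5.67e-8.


T^4 = 1.6816e+11
Tsurr^4 = 1.4743e+10
Q = 0.9110 * 5.67e-8 * 9.4500 * 1.5342e+11 = 74889.2334 W

74889.2334 W


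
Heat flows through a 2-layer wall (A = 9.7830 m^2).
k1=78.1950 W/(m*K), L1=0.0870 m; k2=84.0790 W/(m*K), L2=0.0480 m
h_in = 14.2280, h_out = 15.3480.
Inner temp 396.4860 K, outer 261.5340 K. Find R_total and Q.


R_conv_in = 1/(14.2280*9.7830) = 0.0072
R_1 = 0.0870/(78.1950*9.7830) = 0.0001
R_2 = 0.0480/(84.0790*9.7830) = 5.8355e-05
R_conv_out = 1/(15.3480*9.7830) = 0.0067
R_total = 0.0140 K/W
Q = 134.9520 / 0.0140 = 9628.1450 W

R_total = 0.0140 K/W, Q = 9628.1450 W


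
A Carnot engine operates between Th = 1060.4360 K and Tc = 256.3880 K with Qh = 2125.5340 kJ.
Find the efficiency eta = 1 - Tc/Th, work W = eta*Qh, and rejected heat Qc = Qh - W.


eta = 1 - 256.3880/1060.4360 = 0.7582
W = 0.7582 * 2125.5340 = 1611.6308 kJ
Qc = 2125.5340 - 1611.6308 = 513.9032 kJ

eta = 75.8224%, W = 1611.6308 kJ, Qc = 513.9032 kJ
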